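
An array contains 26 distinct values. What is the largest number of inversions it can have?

325

The maximum occurs when the array is in strictly decreasing order: every one of the C(26, 2) pairs is inverted.
C(26, 2) = 26·25/2 = 325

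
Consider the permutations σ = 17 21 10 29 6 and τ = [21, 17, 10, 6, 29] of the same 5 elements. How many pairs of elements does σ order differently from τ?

Assign each item its position (1..5) in the first ordering, then rewrite the second ordering as that position sequence:
positions: 17→1, 21→2, 10→3, 29→4, 6→5
second ordering as positions: [2, 1, 3, 5, 4]
Discordant pairs = inversions in this position sequence.
2: 1 → 1
1: 0
3: 0
5: 4 → 1
4: 0
Total: 1 + 0 + 0 + 1 + 0 = 2

2 discordant pairs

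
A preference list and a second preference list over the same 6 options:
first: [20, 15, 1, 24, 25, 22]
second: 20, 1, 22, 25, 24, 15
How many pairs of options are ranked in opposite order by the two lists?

There are 7 pairs.

Assign each item its position (1..6) in the first ordering, then rewrite the second ordering as that position sequence:
positions: 20→1, 15→2, 1→3, 24→4, 25→5, 22→6
second ordering as positions: [1, 3, 6, 5, 4, 2]
Discordant pairs = inversions in this position sequence.
1: 0
3: 2 → 1
6: 5, 4, 2 → 3
5: 4, 2 → 2
4: 2 → 1
2: 0
Total: 0 + 1 + 3 + 2 + 1 + 0 = 7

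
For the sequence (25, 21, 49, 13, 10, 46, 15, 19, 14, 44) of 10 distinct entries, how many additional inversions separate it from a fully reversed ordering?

20 inversions short

Maximum inversions for 10 distinct elements is C(10, 2) = 10·9/2 = 45.
Current inversions — for each element, count later smaller elements:
25: 6
21: 5
49: 7
13: 1
10: 0
46: 4
15: 1
19: 1
14: 0
44: 0
Current total: 6 + 5 + 7 + 1 + 0 + 4 + 1 + 1 + 0 + 0 = 25
Shortfall: 45 − 25 = 20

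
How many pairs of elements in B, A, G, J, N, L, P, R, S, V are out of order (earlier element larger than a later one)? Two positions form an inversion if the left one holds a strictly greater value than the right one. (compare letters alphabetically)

Inversions: 2

For each element, count later entries that are smaller:
B → A → 1
A → none → 0
G → none → 0
J → none → 0
N → L → 1
L → none → 0
P → none → 0
R → none → 0
S → none → 0
V → none → 0
Sum: 1 + 0 + 0 + 0 + 1 + 0 + 0 + 0 + 0 + 0 = 2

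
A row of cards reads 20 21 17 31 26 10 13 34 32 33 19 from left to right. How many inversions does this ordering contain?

Sweep left to right; for each value list the smaller values that follow it:
20 → 17, 10, 13, 19 → 4
21 → 17, 10, 13, 19 → 4
17 → 10, 13 → 2
31 → 26, 10, 13, 19 → 4
26 → 10, 13, 19 → 3
10 → none → 0
13 → none → 0
34 → 32, 33, 19 → 3
32 → 19 → 1
33 → 19 → 1
19 → none → 0
Sum: 4 + 4 + 2 + 4 + 3 + 0 + 0 + 3 + 1 + 1 + 0 = 22

22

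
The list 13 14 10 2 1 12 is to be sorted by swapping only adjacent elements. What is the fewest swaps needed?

The minimum number of adjacent swaps to sort an array equals its inversion count, since every such swap removes exactly one inversion.
Count inversions — for each element, later elements that are smaller:
13: 10, 2, 1, 12 → 4
14: 10, 2, 1, 12 → 4
10: 2, 1 → 2
2: 1 → 1
1: none → 0
12: none → 0
Total inversions: 4 + 4 + 2 + 1 + 0 + 0 = 11

11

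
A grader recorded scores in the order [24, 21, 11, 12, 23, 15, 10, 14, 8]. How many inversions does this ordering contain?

27 inversions

For each element, count later entries that are smaller:
24: 8
21: 6
11: 2
12: 2
23: 4
15: 3
10: 1
14: 1
8: 0
Sum: 8 + 6 + 2 + 2 + 4 + 3 + 1 + 1 + 0 = 27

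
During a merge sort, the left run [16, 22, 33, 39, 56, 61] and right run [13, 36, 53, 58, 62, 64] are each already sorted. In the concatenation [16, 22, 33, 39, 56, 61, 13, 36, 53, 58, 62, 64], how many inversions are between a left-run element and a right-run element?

Take each right-half value and tally the left-half values above it:
r = 13: 16, 22, 33, 39, 56, 61 → 6
r = 36: 39, 56, 61 → 3
r = 53: 56, 61 → 2
r = 58: 61 → 1
r = 62: none → 0
r = 64: none → 0
Cross-inversions: 6 + 3 + 2 + 1 + 0 + 0 = 12

12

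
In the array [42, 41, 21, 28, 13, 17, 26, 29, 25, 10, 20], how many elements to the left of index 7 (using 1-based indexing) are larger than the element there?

3

The element at index 7 is 26.
Elements before it: 42, 41, 21, 28, 13, 17
Those larger than 26: 42, 41, 28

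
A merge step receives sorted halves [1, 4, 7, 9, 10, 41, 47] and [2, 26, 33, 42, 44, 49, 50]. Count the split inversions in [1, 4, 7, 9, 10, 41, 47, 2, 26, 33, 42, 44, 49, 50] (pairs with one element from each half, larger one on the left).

Count, for every r in R, how many entries of L exceed r:
r = 2: 4, 7, 9, 10, 41, 47 → 6
r = 26: 41, 47 → 2
r = 33: 41, 47 → 2
r = 42: 47 → 1
r = 44: 47 → 1
r = 49: none → 0
r = 50: none → 0
Cross-inversions: 6 + 2 + 2 + 1 + 1 + 0 + 0 = 12

12 split inversions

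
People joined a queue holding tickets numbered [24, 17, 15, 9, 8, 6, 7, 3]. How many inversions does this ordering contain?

27

Count, for each position, how many later elements it exceeds:
24: 7
17: 6
15: 5
9: 4
8: 3
6: 1
7: 1
3: 0
Sum: 7 + 6 + 5 + 4 + 3 + 1 + 1 + 0 = 27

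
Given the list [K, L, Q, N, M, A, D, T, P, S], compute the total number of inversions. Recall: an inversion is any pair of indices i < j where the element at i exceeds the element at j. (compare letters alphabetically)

16 inversions

Sweep left to right; for each value list the smaller values that follow it:
K: 2
L: 2
Q: 5
N: 3
M: 2
A: 0
D: 0
T: 2
P: 0
S: 0
Sum: 2 + 2 + 5 + 3 + 2 + 0 + 0 + 2 + 0 + 0 = 16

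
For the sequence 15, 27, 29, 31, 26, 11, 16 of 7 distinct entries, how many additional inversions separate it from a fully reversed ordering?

9 inversions short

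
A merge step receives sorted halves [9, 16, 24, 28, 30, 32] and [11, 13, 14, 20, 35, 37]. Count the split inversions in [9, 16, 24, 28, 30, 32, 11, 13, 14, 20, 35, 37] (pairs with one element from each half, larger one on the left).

There are 19 cross-inversions.

For each element r of the right run, count left-run elements greater than r:
r = 11: 16, 24, 28, 30, 32 → 5
r = 13: 16, 24, 28, 30, 32 → 5
r = 14: 16, 24, 28, 30, 32 → 5
r = 20: 24, 28, 30, 32 → 4
r = 35: none → 0
r = 37: none → 0
Cross-inversions: 5 + 5 + 5 + 4 + 0 + 0 = 19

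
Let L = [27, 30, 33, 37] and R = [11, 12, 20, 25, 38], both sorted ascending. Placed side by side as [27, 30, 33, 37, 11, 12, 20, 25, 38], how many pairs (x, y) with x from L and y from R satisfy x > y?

Take each right-half value and tally the left-half values above it:
r = 11: 27, 30, 33, 37 → 4
r = 12: 27, 30, 33, 37 → 4
r = 20: 27, 30, 33, 37 → 4
r = 25: 27, 30, 33, 37 → 4
r = 38: none → 0
Cross-inversions: 4 + 4 + 4 + 4 + 0 = 16

16 cross-inversions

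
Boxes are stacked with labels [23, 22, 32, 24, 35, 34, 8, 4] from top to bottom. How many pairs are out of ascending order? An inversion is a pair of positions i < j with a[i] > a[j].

16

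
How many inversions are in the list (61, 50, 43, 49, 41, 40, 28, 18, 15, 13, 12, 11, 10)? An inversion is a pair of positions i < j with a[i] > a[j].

For each element, count later entries that are smaller:
61: 12
50: 11
43: 9
49: 9
41: 8
40: 7
28: 6
18: 5
15: 4
13: 3
12: 2
11: 1
10: 0
Sum: 12 + 11 + 9 + 9 + 8 + 7 + 6 + 5 + 4 + 3 + 2 + 1 + 0 = 77

77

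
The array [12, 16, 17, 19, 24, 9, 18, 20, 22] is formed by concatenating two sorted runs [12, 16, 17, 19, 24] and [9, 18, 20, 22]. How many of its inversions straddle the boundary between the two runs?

Count, for every r in R, how many entries of L exceed r:
r = 9: 12, 16, 17, 19, 24 → 5
r = 18: 19, 24 → 2
r = 20: 24 → 1
r = 22: 24 → 1
Cross-inversions: 5 + 2 + 1 + 1 = 9

9 split inversions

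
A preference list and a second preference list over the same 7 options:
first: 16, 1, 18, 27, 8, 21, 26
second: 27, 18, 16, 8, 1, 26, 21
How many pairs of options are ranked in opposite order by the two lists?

There are 7 pairs.

Assign each item its position (1..7) in the first ordering, then rewrite the second ordering as that position sequence:
positions: 16→1, 1→2, 18→3, 27→4, 8→5, 21→6, 26→7
second ordering as positions: [4, 3, 1, 5, 2, 7, 6]
Discordant pairs = inversions in this position sequence.
4: 3, 1, 2 → 3
3: 1, 2 → 2
1: 0
5: 2 → 1
2: 0
7: 6 → 1
6: 0
Total: 3 + 2 + 0 + 1 + 0 + 1 + 0 = 7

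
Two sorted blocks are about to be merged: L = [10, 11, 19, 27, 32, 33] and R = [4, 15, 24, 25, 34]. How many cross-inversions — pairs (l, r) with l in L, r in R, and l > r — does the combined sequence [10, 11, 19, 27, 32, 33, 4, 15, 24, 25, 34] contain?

16

Take each right-half value and tally the left-half values above it:
r = 4: 10, 11, 19, 27, 32, 33 → 6
r = 15: 19, 27, 32, 33 → 4
r = 24: 27, 32, 33 → 3
r = 25: 27, 32, 33 → 3
r = 34: none → 0
Cross-inversions: 6 + 4 + 3 + 3 + 0 = 16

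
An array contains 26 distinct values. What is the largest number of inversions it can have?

325 inversions

A reversed (strictly descending) arrangement makes every pair an inversion, giving C(26, 2) inversions.
C(26, 2) = 26·25/2 = 325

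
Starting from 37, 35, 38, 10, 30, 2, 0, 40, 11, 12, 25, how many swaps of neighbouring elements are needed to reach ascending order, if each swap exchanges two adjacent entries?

33 adjacent swaps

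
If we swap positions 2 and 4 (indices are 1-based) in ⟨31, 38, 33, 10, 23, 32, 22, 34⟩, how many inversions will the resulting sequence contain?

Positions 2 and 4 hold 38 and 10; after swapping, the array is [31, 10, 33, 38, 23, 32, 22, 34].
Sweep left to right; for each value list the smaller values that follow it:
31: 3
10: 0
33: 3
38: 4
23: 1
32: 1
22: 0
34: 0
Sum: 3 + 0 + 3 + 4 + 1 + 1 + 0 + 0 = 12

12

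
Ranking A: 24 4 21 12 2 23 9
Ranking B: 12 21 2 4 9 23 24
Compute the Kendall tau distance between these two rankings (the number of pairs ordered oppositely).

11

Assign each item its position (1..7) in the first ordering, then rewrite the second ordering as that position sequence:
positions: 24→1, 4→2, 21→3, 12→4, 2→5, 23→6, 9→7
second ordering as positions: [4, 3, 5, 2, 7, 6, 1]
Discordant pairs = inversions in this position sequence.
4: 3, 2, 1 → 3
3: 2, 1 → 2
5: 2, 1 → 2
2: 1 → 1
7: 6, 1 → 2
6: 1 → 1
1: 0
Total: 3 + 2 + 2 + 1 + 2 + 1 + 0 = 11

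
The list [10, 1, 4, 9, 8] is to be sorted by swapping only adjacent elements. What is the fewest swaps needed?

5 swaps

Minimum adjacent swaps = number of inversions (each swap of adjacent out-of-order elements removes one inversion and no swap can remove more).
Count inversions — for each element, later elements that are smaller:
10: 1, 4, 9, 8 → 4
1: none → 0
4: none → 0
9: 8 → 1
8: none → 0
Total inversions: 4 + 0 + 0 + 1 + 0 = 5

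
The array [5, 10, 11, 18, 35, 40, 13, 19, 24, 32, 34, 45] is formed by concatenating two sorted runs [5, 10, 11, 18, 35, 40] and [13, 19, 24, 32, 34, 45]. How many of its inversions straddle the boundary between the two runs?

There are 11 cross-inversions.

Count, for every r in R, how many entries of L exceed r:
r = 13: 18, 35, 40 → 3
r = 19: 35, 40 → 2
r = 24: 35, 40 → 2
r = 32: 35, 40 → 2
r = 34: 35, 40 → 2
r = 45: none → 0
Cross-inversions: 3 + 2 + 2 + 2 + 2 + 0 = 11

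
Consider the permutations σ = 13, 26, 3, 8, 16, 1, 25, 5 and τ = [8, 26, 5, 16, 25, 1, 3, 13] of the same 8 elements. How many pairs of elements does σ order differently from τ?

Assign each item its position (1..8) in the first ordering, then rewrite the second ordering as that position sequence:
positions: 13→1, 26→2, 3→3, 8→4, 16→5, 1→6, 25→7, 5→8
second ordering as positions: [4, 2, 8, 5, 7, 6, 3, 1]
Discordant pairs = inversions in this position sequence.
4: 2, 3, 1 → 3
2: 1 → 1
8: 5, 7, 6, 3, 1 → 5
5: 3, 1 → 2
7: 6, 3, 1 → 3
6: 3, 1 → 2
3: 1 → 1
1: 0
Total: 3 + 1 + 5 + 2 + 3 + 2 + 1 + 0 = 17

17 discordant pairs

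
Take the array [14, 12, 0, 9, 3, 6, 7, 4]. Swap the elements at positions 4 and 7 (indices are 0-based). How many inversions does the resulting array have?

20 inversions

Positions 4 and 7 hold 3 and 4; after swapping, the array is [14, 12, 0, 9, 4, 6, 7, 3].
Sweep left to right; for each value list the smaller values that follow it:
14 → 12, 0, 9, 4, 6, 7, 3 → 7
12 → 0, 9, 4, 6, 7, 3 → 6
0 → none → 0
9 → 4, 6, 7, 3 → 4
4 → 3 → 1
6 → 3 → 1
7 → 3 → 1
3 → none → 0
Sum: 7 + 6 + 0 + 4 + 1 + 1 + 1 + 0 = 20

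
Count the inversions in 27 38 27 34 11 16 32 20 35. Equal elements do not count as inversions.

18

Sweep left to right; for each value list the smaller values that follow it:
27 → 11, 16, 20 → 3
38 → 27, 34, 11, 16, 32, 20, 35 → 7
27 → 11, 16, 20 → 3
34 → 11, 16, 32, 20 → 4
11 → none → 0
16 → none → 0
32 → 20 → 1
20 → none → 0
35 → none → 0
Sum: 3 + 7 + 3 + 4 + 0 + 0 + 1 + 0 + 0 = 18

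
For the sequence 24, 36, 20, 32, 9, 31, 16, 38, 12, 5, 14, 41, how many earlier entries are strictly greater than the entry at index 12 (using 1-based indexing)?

0

The element at index 12 is 41.
Elements before it: 24, 36, 20, 32, 9, 31, 16, 38, 12, 5, 14
None of them are larger than 41.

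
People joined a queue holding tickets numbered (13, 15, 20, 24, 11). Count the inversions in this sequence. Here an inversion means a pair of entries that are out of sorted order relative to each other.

Inversions: 4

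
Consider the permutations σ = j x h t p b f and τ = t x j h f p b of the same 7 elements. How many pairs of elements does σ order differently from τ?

6 discordant pairs

Assign each item its position (1..7) in the first ordering, then rewrite the second ordering as that position sequence:
positions: j→1, x→2, h→3, t→4, p→5, b→6, f→7
second ordering as positions: [4, 2, 1, 3, 7, 5, 6]
Discordant pairs = inversions in this position sequence.
4: 2, 1, 3 → 3
2: 1 → 1
1: 0
3: 0
7: 5, 6 → 2
5: 0
6: 0
Total: 3 + 1 + 0 + 0 + 2 + 0 + 0 = 6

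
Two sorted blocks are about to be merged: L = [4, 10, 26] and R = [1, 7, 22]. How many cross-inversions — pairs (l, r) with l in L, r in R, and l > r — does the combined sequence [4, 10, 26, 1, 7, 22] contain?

There are 6 cross-inversions.

Count, for every r in R, how many entries of L exceed r:
r = 1: 4, 10, 26 → 3
r = 7: 10, 26 → 2
r = 22: 26 → 1
Cross-inversions: 3 + 2 + 1 = 6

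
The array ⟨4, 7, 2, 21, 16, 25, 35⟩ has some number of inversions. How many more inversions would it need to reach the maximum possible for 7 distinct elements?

18 inversions short

Maximum inversions for 7 distinct elements is C(7, 2) = 7·6/2 = 21.
Current inversions — for each element, count later smaller elements:
4: 1
7: 1
2: 0
21: 1
16: 0
25: 0
35: 0
Current total: 1 + 1 + 0 + 1 + 0 + 0 + 0 = 3
Shortfall: 21 − 3 = 18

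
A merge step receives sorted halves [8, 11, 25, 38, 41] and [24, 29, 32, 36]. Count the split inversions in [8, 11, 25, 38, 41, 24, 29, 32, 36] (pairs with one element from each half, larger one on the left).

9

Count, for every r in R, how many entries of L exceed r:
r = 24: 25, 38, 41 → 3
r = 29: 38, 41 → 2
r = 32: 38, 41 → 2
r = 36: 38, 41 → 2
Cross-inversions: 3 + 2 + 2 + 2 = 9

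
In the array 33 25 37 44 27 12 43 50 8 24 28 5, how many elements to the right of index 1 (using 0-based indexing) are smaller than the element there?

The element at index 1 is 25.
Elements after it: 37, 44, 27, 12, 43, 50, 8, 24, 28, 5
Those smaller than 25: 12, 8, 24, 5

4 such elements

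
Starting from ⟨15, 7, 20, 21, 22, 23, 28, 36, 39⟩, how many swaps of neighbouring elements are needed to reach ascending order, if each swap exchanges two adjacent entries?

1 swap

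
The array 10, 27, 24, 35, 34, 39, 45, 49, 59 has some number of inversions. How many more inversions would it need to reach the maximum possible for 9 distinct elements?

Maximum inversions for 9 distinct elements is C(9, 2) = 9·8/2 = 36.
Current inversions — for each element, count later smaller elements:
10: 0
27: 1
24: 0
35: 1
34: 0
39: 0
45: 0
49: 0
59: 0
Current total: 0 + 1 + 0 + 1 + 0 + 0 + 0 + 0 + 0 = 2
Shortfall: 36 − 2 = 34

34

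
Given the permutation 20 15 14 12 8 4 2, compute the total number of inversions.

Element-by-element contributions:
20: 6
15: 5
14: 4
12: 3
8: 2
4: 1
2: 0
Sum: 6 + 5 + 4 + 3 + 2 + 1 + 0 = 21

21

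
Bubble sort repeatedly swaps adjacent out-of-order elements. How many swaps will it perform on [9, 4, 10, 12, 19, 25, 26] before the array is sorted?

Each adjacent swap fixes exactly one inversion, so the minimum swap count equals the number of inversions.
Count inversions — for each element, later elements that are smaller:
9: 4 → 1
4: none → 0
10: none → 0
12: none → 0
19: none → 0
25: none → 0
26: none → 0
Total inversions: 1 + 0 + 0 + 0 + 0 + 0 + 0 = 1

1 adjacent swap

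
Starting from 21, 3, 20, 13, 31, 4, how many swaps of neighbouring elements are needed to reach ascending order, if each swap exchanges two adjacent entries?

8 swaps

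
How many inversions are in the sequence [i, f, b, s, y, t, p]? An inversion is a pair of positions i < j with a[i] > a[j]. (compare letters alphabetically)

There are 7 inversions.

Element-by-element contributions:
i: 2
f: 1
b: 0
s: 1
y: 2
t: 1
p: 0
Sum: 2 + 1 + 0 + 1 + 2 + 1 + 0 = 7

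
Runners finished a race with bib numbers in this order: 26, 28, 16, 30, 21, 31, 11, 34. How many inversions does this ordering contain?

Element-by-element contributions:
26: 3
28: 3
16: 1
30: 2
21: 1
31: 1
11: 0
34: 0
Sum: 3 + 3 + 1 + 2 + 1 + 1 + 0 + 0 = 11

11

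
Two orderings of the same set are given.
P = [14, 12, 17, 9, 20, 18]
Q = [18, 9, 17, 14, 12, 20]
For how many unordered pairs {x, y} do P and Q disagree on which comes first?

10 disagreeing pairs

Assign each item its position (1..6) in the first ordering, then rewrite the second ordering as that position sequence:
positions: 14→1, 12→2, 17→3, 9→4, 20→5, 18→6
second ordering as positions: [6, 4, 3, 1, 2, 5]
Discordant pairs = inversions in this position sequence.
6: 4, 3, 1, 2, 5 → 5
4: 3, 1, 2 → 3
3: 1, 2 → 2
1: 0
2: 0
5: 0
Total: 5 + 3 + 2 + 0 + 0 + 0 = 10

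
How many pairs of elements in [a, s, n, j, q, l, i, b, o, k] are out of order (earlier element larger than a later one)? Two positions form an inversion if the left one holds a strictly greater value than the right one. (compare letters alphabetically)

Element-by-element contributions:
a → none → 0
s → n, j, q, l, i, b, o, k → 8
n → j, l, i, b, k → 5
j → i, b → 2
q → l, i, b, o, k → 5
l → i, b, k → 3
i → b → 1
b → none → 0
o → k → 1
k → none → 0
Sum: 0 + 8 + 5 + 2 + 5 + 3 + 1 + 0 + 1 + 0 = 25

25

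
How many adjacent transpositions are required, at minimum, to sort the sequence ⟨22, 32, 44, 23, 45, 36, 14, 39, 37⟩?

The minimum number of adjacent swaps to sort an array equals its inversion count, since every such swap removes exactly one inversion.
Count inversions — for each element, later elements that are smaller:
22: 14 → 1
32: 23, 14 → 2
44: 23, 36, 14, 39, 37 → 5
23: 14 → 1
45: 36, 14, 39, 37 → 4
36: 14 → 1
14: none → 0
39: 37 → 1
37: none → 0
Total inversions: 1 + 2 + 5 + 1 + 4 + 1 + 0 + 1 + 0 = 15

15 swaps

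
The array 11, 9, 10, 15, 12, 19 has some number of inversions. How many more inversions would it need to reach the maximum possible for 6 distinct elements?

12

Maximum inversions for 6 distinct elements is C(6, 2) = 6·5/2 = 15.
Current inversions — for each element, count later smaller elements:
11: 2
9: 0
10: 0
15: 1
12: 0
19: 0
Current total: 2 + 0 + 0 + 1 + 0 + 0 = 3
Shortfall: 15 − 3 = 12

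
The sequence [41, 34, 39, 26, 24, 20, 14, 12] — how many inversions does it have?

27

For each element, count later entries that are smaller:
41 → 34, 39, 26, 24, 20, 14, 12 → 7
34 → 26, 24, 20, 14, 12 → 5
39 → 26, 24, 20, 14, 12 → 5
26 → 24, 20, 14, 12 → 4
24 → 20, 14, 12 → 3
20 → 14, 12 → 2
14 → 12 → 1
12 → none → 0
Sum: 7 + 5 + 5 + 4 + 3 + 2 + 1 + 0 = 27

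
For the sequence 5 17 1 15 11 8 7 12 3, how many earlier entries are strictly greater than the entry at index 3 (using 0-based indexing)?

The element at index 3 is 15.
Elements before it: 5, 17, 1
Those larger than 15: 17

1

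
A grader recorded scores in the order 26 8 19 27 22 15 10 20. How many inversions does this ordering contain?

Inversions: 16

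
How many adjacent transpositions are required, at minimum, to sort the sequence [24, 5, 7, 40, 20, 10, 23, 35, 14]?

15 adjacent swaps

Each adjacent swap fixes exactly one inversion, so the minimum swap count equals the number of inversions.
Count inversions — for each element, later elements that are smaller:
24: 5, 7, 20, 10, 23, 14 → 6
5: none → 0
7: none → 0
40: 20, 10, 23, 35, 14 → 5
20: 10, 14 → 2
10: none → 0
23: 14 → 1
35: 14 → 1
14: none → 0
Total inversions: 6 + 0 + 0 + 5 + 2 + 0 + 1 + 1 + 0 = 15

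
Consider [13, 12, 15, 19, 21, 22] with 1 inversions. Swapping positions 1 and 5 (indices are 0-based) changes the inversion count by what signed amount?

+7

Positions 1 and 5 hold 12 and 22; after swapping, the array is [13, 22, 15, 19, 21, 12].
Sweep left to right; for each value list the smaller values that follow it:
13 → 12 → 1
22 → 15, 19, 21, 12 → 4
15 → 12 → 1
19 → 12 → 1
21 → 12 → 1
12 → none → 0
Sum: 1 + 4 + 1 + 1 + 1 + 0 = 8
Change: 8 − 1 = +7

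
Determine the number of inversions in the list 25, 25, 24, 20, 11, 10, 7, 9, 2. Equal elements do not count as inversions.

34

Count, for each position, how many later elements it exceeds:
25: 7
25: 7
24: 6
20: 5
11: 4
10: 3
7: 1
9: 1
2: 0
Sum: 7 + 7 + 6 + 5 + 4 + 3 + 1 + 1 + 0 = 34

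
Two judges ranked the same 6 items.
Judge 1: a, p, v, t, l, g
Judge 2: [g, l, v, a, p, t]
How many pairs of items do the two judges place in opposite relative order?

11

Assign each item its position (1..6) in the first ordering, then rewrite the second ordering as that position sequence:
positions: a→1, p→2, v→3, t→4, l→5, g→6
second ordering as positions: [6, 5, 3, 1, 2, 4]
Discordant pairs = inversions in this position sequence.
6: 5, 3, 1, 2, 4 → 5
5: 3, 1, 2, 4 → 4
3: 1, 2 → 2
1: 0
2: 0
4: 0
Total: 5 + 4 + 2 + 0 + 0 + 0 = 11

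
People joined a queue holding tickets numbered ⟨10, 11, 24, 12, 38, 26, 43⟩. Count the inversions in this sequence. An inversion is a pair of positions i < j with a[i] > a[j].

2

For each element, count later entries that are smaller:
10: 0
11: 0
24: 1
12: 0
38: 1
26: 0
43: 0
Sum: 0 + 0 + 1 + 0 + 1 + 0 + 0 = 2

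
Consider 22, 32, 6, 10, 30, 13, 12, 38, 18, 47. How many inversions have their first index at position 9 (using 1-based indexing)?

The element at index 9 is 18.
Elements after it: 47
None of them are smaller than 18.

0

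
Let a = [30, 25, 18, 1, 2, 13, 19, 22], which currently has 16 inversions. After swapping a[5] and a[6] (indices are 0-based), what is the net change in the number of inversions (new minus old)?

Positions 5 and 6 hold 13 and 19; after swapping, the array is [30, 25, 18, 1, 2, 19, 13, 22].
Element-by-element contributions:
30: 7
25: 6
18: 3
1: 0
2: 0
19: 1
13: 0
22: 0
Sum: 7 + 6 + 3 + 0 + 0 + 1 + 0 + 0 = 17
Change: 17 − 16 = +1

+1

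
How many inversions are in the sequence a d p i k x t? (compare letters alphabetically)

3 inversions

Out-of-order index pairs (0-indexed):
(2,3): p > i
(2,4): p > k
(5,6): x > t
That's 3 pairs.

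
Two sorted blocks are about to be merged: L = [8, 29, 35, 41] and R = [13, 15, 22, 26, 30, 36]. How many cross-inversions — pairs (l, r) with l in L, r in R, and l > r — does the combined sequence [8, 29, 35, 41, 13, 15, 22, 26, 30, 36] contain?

15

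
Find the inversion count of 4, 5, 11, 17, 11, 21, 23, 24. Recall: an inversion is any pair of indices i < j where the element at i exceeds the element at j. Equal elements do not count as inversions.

1 out-of-order pair

For each element, count later entries that are smaller:
4 → none → 0
5 → none → 0
11 → none → 0
17 → 11 → 1
11 → none → 0
21 → none → 0
23 → none → 0
24 → none → 0
Sum: 0 + 0 + 0 + 1 + 0 + 0 + 0 + 0 = 1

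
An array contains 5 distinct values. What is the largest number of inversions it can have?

The maximum occurs when the array is in strictly decreasing order: every one of the C(5, 2) pairs is inverted.
C(5, 2) = 5·4/2 = 10

10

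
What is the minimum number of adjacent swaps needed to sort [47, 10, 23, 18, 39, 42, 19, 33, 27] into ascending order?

The minimum number of adjacent swaps to sort an array equals its inversion count, since every such swap removes exactly one inversion.
Count inversions — for each element, later elements that are smaller:
47: 10, 23, 18, 39, 42, 19, 33, 27 → 8
10: none → 0
23: 18, 19 → 2
18: none → 0
39: 19, 33, 27 → 3
42: 19, 33, 27 → 3
19: none → 0
33: 27 → 1
27: none → 0
Total inversions: 8 + 0 + 2 + 0 + 3 + 3 + 0 + 1 + 0 = 17

17 swaps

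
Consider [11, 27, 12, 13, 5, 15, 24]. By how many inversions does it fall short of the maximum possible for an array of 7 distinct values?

13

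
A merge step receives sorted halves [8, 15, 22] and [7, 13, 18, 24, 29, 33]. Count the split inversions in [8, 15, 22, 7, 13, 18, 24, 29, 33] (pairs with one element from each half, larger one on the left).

6 cross-inversions

For each element r of the right run, count left-run elements greater than r:
r = 7: 8, 15, 22 → 3
r = 13: 15, 22 → 2
r = 18: 22 → 1
r = 24: none → 0
r = 29: none → 0
r = 33: none → 0
Cross-inversions: 3 + 2 + 1 + 0 + 0 + 0 = 6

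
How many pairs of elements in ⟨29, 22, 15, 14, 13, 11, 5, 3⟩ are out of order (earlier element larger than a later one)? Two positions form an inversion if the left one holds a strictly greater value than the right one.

28 out-of-order pairs

Element-by-element contributions:
29: 7
22: 6
15: 5
14: 4
13: 3
11: 2
5: 1
3: 0
Sum: 7 + 6 + 5 + 4 + 3 + 2 + 1 + 0 = 28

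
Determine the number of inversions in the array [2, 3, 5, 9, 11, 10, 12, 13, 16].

Sweep left to right; for each value list the smaller values that follow it:
2 → none → 0
3 → none → 0
5 → none → 0
9 → none → 0
11 → 10 → 1
10 → none → 0
12 → none → 0
13 → none → 0
16 → none → 0
Sum: 0 + 0 + 0 + 0 + 1 + 0 + 0 + 0 + 0 = 1

There is 1 inversion.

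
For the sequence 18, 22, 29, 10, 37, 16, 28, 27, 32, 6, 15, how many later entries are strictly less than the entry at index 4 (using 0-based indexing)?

The element at index 4 is 37.
Elements after it: 16, 28, 27, 32, 6, 15
Those smaller than 37: 16, 28, 27, 32, 6, 15

6 such elements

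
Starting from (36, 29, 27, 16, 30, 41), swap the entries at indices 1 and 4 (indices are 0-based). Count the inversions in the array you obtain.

There are 8 inversions.

Positions 1 and 4 hold 29 and 30; after swapping, the array is [36, 30, 27, 16, 29, 41].
Count, for each position, how many later elements it exceeds:
36 → 30, 27, 16, 29 → 4
30 → 27, 16, 29 → 3
27 → 16 → 1
16 → none → 0
29 → none → 0
41 → none → 0
Sum: 4 + 3 + 1 + 0 + 0 + 0 = 8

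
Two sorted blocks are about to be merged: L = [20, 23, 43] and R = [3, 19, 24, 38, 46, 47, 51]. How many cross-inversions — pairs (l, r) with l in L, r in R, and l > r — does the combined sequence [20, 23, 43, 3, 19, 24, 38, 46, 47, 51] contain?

8

For each element r of the right run, count left-run elements greater than r:
r = 3: 20, 23, 43 → 3
r = 19: 20, 23, 43 → 3
r = 24: 43 → 1
r = 38: 43 → 1
r = 46: none → 0
r = 47: none → 0
r = 51: none → 0
Cross-inversions: 3 + 3 + 1 + 1 + 0 + 0 + 0 = 8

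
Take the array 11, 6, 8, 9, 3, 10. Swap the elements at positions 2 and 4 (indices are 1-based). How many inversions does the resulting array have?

There are 11 inversions.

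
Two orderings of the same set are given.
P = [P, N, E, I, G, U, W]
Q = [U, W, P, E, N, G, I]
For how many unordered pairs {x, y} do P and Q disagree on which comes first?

12 disagreeing pairs

Assign each item its position (1..7) in the first ordering, then rewrite the second ordering as that position sequence:
positions: P→1, N→2, E→3, I→4, G→5, U→6, W→7
second ordering as positions: [6, 7, 1, 3, 2, 5, 4]
Discordant pairs = inversions in this position sequence.
6: 1, 3, 2, 5, 4 → 5
7: 1, 3, 2, 5, 4 → 5
1: 0
3: 2 → 1
2: 0
5: 4 → 1
4: 0
Total: 5 + 5 + 0 + 1 + 0 + 1 + 0 = 12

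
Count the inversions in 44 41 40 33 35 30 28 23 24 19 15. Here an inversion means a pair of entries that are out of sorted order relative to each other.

For each element, count later entries that are smaller:
44: 10
41: 9
40: 8
33: 6
35: 6
30: 5
28: 4
23: 2
24: 2
19: 1
15: 0
Sum: 10 + 9 + 8 + 6 + 6 + 5 + 4 + 2 + 2 + 1 + 0 = 53

53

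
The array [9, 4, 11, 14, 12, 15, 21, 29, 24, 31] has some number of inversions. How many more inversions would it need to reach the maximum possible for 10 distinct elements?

42

Maximum inversions for 10 distinct elements is C(10, 2) = 10·9/2 = 45.
Current inversions — for each element, count later smaller elements:
9: 1
4: 0
11: 0
14: 1
12: 0
15: 0
21: 0
29: 1
24: 0
31: 0
Current total: 1 + 0 + 0 + 1 + 0 + 0 + 0 + 1 + 0 + 0 = 3
Shortfall: 45 − 3 = 42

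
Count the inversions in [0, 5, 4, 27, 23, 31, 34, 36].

2

For each element, count later entries that are smaller:
0 → none → 0
5 → 4 → 1
4 → none → 0
27 → 23 → 1
23 → none → 0
31 → none → 0
34 → none → 0
36 → none → 0
Sum: 0 + 1 + 0 + 1 + 0 + 0 + 0 + 0 = 2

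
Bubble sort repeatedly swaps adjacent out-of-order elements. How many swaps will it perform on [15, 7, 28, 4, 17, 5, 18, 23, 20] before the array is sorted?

13

The minimum number of adjacent swaps to sort an array equals its inversion count, since every such swap removes exactly one inversion.
Count inversions — for each element, later elements that are smaller:
15: 7, 4, 5 → 3
7: 4, 5 → 2
28: 4, 17, 5, 18, 23, 20 → 6
4: none → 0
17: 5 → 1
5: none → 0
18: none → 0
23: 20 → 1
20: none → 0
Total inversions: 3 + 2 + 6 + 0 + 1 + 0 + 0 + 1 + 0 = 13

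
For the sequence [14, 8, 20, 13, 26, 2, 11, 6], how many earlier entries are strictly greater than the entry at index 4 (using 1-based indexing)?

2 such elements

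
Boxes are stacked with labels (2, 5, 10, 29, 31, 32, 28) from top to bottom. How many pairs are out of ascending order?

Inversion pairs (indices are 0-based):
(3,6): 29 > 28
(4,6): 31 > 28
(5,6): 32 > 28
That's 3 pairs.

3 out-of-order pairs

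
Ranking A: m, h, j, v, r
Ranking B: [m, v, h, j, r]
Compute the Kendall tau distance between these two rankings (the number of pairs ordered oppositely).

Assign each item its position (1..5) in the first ordering, then rewrite the second ordering as that position sequence:
positions: m→1, h→2, j→3, v→4, r→5
second ordering as positions: [1, 4, 2, 3, 5]
Discordant pairs = inversions in this position sequence.
1: 0
4: 2, 3 → 2
2: 0
3: 0
5: 0
Total: 0 + 2 + 0 + 0 + 0 = 2

2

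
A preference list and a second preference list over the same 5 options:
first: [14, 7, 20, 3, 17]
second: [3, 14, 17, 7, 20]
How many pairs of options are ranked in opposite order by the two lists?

5

Assign each item its position (1..5) in the first ordering, then rewrite the second ordering as that position sequence:
positions: 14→1, 7→2, 20→3, 3→4, 17→5
second ordering as positions: [4, 1, 5, 2, 3]
Discordant pairs = inversions in this position sequence.
4: 1, 2, 3 → 3
1: 0
5: 2, 3 → 2
2: 0
3: 0
Total: 3 + 0 + 2 + 0 + 0 = 5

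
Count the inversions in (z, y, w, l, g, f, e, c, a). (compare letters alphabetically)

36 inversions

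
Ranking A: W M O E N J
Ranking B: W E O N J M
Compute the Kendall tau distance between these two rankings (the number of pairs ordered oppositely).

5

Assign each item its position (1..6) in the first ordering, then rewrite the second ordering as that position sequence:
positions: W→1, M→2, O→3, E→4, N→5, J→6
second ordering as positions: [1, 4, 3, 5, 6, 2]
Discordant pairs = inversions in this position sequence.
1: 0
4: 3, 2 → 2
3: 2 → 1
5: 2 → 1
6: 2 → 1
2: 0
Total: 0 + 2 + 1 + 1 + 1 + 0 = 5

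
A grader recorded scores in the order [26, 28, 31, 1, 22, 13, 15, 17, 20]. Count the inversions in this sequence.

22

Sweep left to right; for each value list the smaller values that follow it:
26: 6
28: 6
31: 6
1: 0
22: 4
13: 0
15: 0
17: 0
20: 0
Sum: 6 + 6 + 6 + 0 + 4 + 0 + 0 + 0 + 0 = 22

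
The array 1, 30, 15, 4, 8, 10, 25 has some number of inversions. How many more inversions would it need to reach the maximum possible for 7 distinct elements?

Maximum inversions for 7 distinct elements is C(7, 2) = 7·6/2 = 21.
Current inversions — for each element, count later smaller elements:
1: 0
30: 5
15: 3
4: 0
8: 0
10: 0
25: 0
Current total: 0 + 5 + 3 + 0 + 0 + 0 + 0 = 8
Shortfall: 21 − 8 = 13

13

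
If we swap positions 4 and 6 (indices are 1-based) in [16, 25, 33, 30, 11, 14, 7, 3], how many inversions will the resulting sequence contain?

Positions 4 and 6 hold 30 and 14; after swapping, the array is [16, 25, 33, 14, 11, 30, 7, 3].
Count, for each position, how many later elements it exceeds:
16: 4
25: 4
33: 5
14: 3
11: 2
30: 2
7: 1
3: 0
Sum: 4 + 4 + 5 + 3 + 2 + 2 + 1 + 0 = 21

21 inversions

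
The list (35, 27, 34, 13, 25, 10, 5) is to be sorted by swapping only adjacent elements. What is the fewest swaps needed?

Adjacent swaps: 19

Minimum adjacent swaps = number of inversions (each swap of adjacent out-of-order elements removes one inversion and no swap can remove more).
Count inversions — for each element, later elements that are smaller:
35: 27, 34, 13, 25, 10, 5 → 6
27: 13, 25, 10, 5 → 4
34: 13, 25, 10, 5 → 4
13: 10, 5 → 2
25: 10, 5 → 2
10: 5 → 1
5: none → 0
Total inversions: 6 + 4 + 4 + 2 + 2 + 1 + 0 = 19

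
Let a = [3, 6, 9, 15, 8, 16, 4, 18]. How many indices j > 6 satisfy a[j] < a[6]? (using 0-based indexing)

0 such elements

The element at index 6 is 4.
Elements after it: 18
None of them are smaller than 4.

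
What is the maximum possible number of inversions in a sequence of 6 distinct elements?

The maximum occurs when the array is in strictly decreasing order: every one of the C(6, 2) pairs is inverted.
C(6, 2) = 6·5/2 = 15

There are 15 inversions.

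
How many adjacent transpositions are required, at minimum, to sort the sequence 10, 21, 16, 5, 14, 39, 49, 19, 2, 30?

Minimum adjacent swaps = number of inversions (each swap of adjacent out-of-order elements removes one inversion and no swap can remove more).
Count inversions — for each element, later elements that are smaller:
10: 5, 2 → 2
21: 16, 5, 14, 19, 2 → 5
16: 5, 14, 2 → 3
5: 2 → 1
14: 2 → 1
39: 19, 2, 30 → 3
49: 19, 2, 30 → 3
19: 2 → 1
2: none → 0
30: none → 0
Total inversions: 2 + 5 + 3 + 1 + 1 + 3 + 3 + 1 + 0 + 0 = 19

19 swaps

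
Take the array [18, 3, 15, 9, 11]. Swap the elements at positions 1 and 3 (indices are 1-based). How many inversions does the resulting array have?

5 inversions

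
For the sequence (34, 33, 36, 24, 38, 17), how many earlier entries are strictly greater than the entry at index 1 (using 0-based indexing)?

The element at index 1 is 33.
Elements before it: 34
Those larger than 33: 34

1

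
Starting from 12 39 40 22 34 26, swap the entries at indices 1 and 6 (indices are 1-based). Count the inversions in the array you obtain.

Positions 1 and 6 hold 12 and 26; after swapping, the array is [26, 39, 40, 22, 34, 12].
Sweep left to right; for each value list the smaller values that follow it:
26 → 22, 12 → 2
39 → 22, 34, 12 → 3
40 → 22, 34, 12 → 3
22 → 12 → 1
34 → 12 → 1
12 → none → 0
Sum: 2 + 3 + 3 + 1 + 1 + 0 = 10

10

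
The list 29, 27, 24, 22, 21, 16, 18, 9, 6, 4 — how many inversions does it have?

Count, for each position, how many later elements it exceeds:
29: 9
27: 8
24: 7
22: 6
21: 5
16: 3
18: 3
9: 2
6: 1
4: 0
Sum: 9 + 8 + 7 + 6 + 5 + 3 + 3 + 2 + 1 + 0 = 44

There are 44 inversions.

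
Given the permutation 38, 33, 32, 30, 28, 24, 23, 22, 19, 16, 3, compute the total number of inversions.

55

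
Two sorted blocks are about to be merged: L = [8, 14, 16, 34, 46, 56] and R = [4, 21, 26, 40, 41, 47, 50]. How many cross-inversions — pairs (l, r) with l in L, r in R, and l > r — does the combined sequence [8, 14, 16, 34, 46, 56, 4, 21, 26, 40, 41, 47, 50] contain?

18 split inversions

Count, for every r in R, how many entries of L exceed r:
r = 4: 8, 14, 16, 34, 46, 56 → 6
r = 21: 34, 46, 56 → 3
r = 26: 34, 46, 56 → 3
r = 40: 46, 56 → 2
r = 41: 46, 56 → 2
r = 47: 56 → 1
r = 50: 56 → 1
Cross-inversions: 6 + 3 + 3 + 2 + 2 + 1 + 1 = 18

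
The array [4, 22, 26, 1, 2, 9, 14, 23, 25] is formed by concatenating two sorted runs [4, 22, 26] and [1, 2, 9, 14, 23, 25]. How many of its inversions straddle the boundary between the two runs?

12

For each element r of the right run, count left-run elements greater than r:
r = 1: 4, 22, 26 → 3
r = 2: 4, 22, 26 → 3
r = 9: 22, 26 → 2
r = 14: 22, 26 → 2
r = 23: 26 → 1
r = 25: 26 → 1
Cross-inversions: 3 + 3 + 2 + 2 + 1 + 1 = 12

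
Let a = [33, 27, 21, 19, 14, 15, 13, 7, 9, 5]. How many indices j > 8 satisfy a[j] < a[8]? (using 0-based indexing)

The element at index 8 is 9.
Elements after it: 5
Those smaller than 9: 5

1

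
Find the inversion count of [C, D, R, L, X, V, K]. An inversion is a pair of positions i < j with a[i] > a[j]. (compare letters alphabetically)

6 out-of-order pairs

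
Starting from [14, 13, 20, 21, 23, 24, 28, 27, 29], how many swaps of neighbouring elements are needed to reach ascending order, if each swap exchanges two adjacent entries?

There are 2 swaps.

The minimum number of adjacent swaps to sort an array equals its inversion count, since every such swap removes exactly one inversion.
Count inversions — for each element, later elements that are smaller:
14: 13 → 1
13: none → 0
20: none → 0
21: none → 0
23: none → 0
24: none → 0
28: 27 → 1
27: none → 0
29: none → 0
Total inversions: 1 + 0 + 0 + 0 + 0 + 0 + 1 + 0 + 0 = 2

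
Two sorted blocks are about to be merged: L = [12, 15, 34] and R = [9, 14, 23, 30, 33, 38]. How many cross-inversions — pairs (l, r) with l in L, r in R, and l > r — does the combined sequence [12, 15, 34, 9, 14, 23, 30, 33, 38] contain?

Cross-inversions: 8

Take each right-half value and tally the left-half values above it:
r = 9: 12, 15, 34 → 3
r = 14: 15, 34 → 2
r = 23: 34 → 1
r = 30: 34 → 1
r = 33: 34 → 1
r = 38: none → 0
Cross-inversions: 3 + 2 + 1 + 1 + 1 + 0 = 8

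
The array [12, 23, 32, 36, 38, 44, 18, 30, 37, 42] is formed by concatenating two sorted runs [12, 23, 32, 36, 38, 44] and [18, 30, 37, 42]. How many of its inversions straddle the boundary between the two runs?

12

Take each right-half value and tally the left-half values above it:
r = 18: 23, 32, 36, 38, 44 → 5
r = 30: 32, 36, 38, 44 → 4
r = 37: 38, 44 → 2
r = 42: 44 → 1
Cross-inversions: 5 + 4 + 2 + 1 = 12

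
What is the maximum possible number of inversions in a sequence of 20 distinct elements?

The maximum occurs when the array is in strictly decreasing order: every one of the C(20, 2) pairs is inverted.
C(20, 2) = 20·19/2 = 190

190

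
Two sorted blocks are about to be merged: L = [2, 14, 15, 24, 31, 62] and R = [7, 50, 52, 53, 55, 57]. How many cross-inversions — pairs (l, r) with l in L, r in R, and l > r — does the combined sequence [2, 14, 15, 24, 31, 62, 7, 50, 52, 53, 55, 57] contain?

10 split inversions

Count, for every r in R, how many entries of L exceed r:
r = 7: 14, 15, 24, 31, 62 → 5
r = 50: 62 → 1
r = 52: 62 → 1
r = 53: 62 → 1
r = 55: 62 → 1
r = 57: 62 → 1
Cross-inversions: 5 + 1 + 1 + 1 + 1 + 1 = 10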